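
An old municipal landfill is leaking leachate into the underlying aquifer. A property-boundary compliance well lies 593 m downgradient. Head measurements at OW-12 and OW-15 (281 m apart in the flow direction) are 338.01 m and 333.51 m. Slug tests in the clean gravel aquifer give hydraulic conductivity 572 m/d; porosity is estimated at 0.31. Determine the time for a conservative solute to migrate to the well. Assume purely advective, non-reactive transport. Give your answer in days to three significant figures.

Hydraulic gradient i = (338.01 − 333.51) / 281 = 4.50 / 281 = 0.01601
q = Ki = 572 × 0.01601 = 9.160 m/d
v_s = q/n_e = 9.160/0.31 = 29.55 m/d
t = L / v = 593 / 29.55 = 20.07 d

20.1 days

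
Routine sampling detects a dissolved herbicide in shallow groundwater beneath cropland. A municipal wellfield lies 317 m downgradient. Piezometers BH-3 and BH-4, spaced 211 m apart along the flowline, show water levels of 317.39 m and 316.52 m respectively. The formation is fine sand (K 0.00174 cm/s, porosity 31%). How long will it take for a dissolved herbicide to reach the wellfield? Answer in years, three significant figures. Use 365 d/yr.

Hydraulic gradient i = (317.39 − 316.52) / 211 = 0.87 / 211 = 0.004123
K = 0.00174 cm/s × 864 = 1.503 m/d
Darcy flux q = K·i = 1.503 × 0.004123 = 0.006199 m/d
v = Ki/n = 1.503·0.004123/0.31 = 0.02000 m/d
t = L / v = 317 / 0.02000 = 15850 d
   = 15850 / 365 = 43.4 yr

43.4 years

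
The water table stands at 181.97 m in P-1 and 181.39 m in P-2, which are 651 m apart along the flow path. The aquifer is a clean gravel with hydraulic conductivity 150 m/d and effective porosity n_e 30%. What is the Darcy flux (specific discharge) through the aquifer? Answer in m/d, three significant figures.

0.134 m/d

Hydraulic gradient i = (181.97 − 181.39) / 651 = 0.58 / 651 = 8.909e-4
Darcy flux q = K·i = 150 × 8.909e-4 = 0.1336 m/d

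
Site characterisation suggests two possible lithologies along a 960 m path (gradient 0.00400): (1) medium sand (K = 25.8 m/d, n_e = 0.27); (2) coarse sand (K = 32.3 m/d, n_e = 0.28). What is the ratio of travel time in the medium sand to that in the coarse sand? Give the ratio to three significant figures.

Unit 1 (medium sand): v = 25.8×0.0040/0.27 = 0.3822 m/d, t = 960/0.3822 = 2512 d
Unit 2 (coarse sand): v = 32.3×0.0040/0.28 = 0.4614 m/d, t = 960/0.4614 = 2080 d
t(medium sand) / t(coarse sand) = 2512/2080 = 1.21

1.21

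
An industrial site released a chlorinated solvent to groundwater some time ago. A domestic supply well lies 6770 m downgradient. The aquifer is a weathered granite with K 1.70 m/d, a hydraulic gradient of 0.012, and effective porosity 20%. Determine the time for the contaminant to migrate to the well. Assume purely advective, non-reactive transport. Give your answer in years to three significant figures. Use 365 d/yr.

Specific discharge q = 1.70 × 0.012 = 0.02040 m/d
v_s = q/n_e = 0.02040/0.20 = 0.1020 m/d
t = L / v = 6770 / 0.1020 = 66370 d
   = 66370 / 365 = 182 yr

182 years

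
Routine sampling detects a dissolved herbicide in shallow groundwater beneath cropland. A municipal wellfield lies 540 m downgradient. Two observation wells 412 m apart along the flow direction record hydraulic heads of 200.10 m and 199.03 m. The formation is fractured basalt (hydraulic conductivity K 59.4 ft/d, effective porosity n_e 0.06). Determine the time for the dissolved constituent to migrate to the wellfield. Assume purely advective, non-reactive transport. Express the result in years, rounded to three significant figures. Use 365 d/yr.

1.89 years

Hydraulic gradient i = (200.10 − 199.03) / 412 = 1.07 / 412 = 0.002597
K = 59.4 ft/d × 0.3048 = 18.11 m/d
q = Ki = 18.11 × 0.002597 = 0.04702 m/d
v_s = q/n_e = 0.04702/0.06 = 0.7837 m/d
t = L / v = 540 / 0.7837 = 689.1 d
   = 689.1 / 365 = 1.89 yr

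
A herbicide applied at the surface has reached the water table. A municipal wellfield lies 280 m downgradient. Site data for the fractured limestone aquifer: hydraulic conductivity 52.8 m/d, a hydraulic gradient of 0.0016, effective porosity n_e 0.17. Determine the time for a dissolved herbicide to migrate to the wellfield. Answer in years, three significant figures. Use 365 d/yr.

1.54 years

Specific discharge q = 52.8 × 0.0016 = 0.08448 m/d
Average linear velocity = 0.08448 / 0.17 = 0.4969 m/d
t = L / v = 280 / 0.4969 = 563.4 d
   = 563.4 / 365 = 1.54 yr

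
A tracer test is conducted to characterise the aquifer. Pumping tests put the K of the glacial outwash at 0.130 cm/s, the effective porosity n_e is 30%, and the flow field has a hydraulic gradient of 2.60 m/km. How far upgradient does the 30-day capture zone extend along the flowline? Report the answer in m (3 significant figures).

K = 0.130 cm/s × 864 = 112.3 m/d
q = Ki = 112.3 × 0.0026 = 0.2920 m/d
v = Ki/n = 112.3·0.0026/0.30 = 0.9734 m/d
L = v × T = 0.9734 × 30 = 29.20 m

29.2 m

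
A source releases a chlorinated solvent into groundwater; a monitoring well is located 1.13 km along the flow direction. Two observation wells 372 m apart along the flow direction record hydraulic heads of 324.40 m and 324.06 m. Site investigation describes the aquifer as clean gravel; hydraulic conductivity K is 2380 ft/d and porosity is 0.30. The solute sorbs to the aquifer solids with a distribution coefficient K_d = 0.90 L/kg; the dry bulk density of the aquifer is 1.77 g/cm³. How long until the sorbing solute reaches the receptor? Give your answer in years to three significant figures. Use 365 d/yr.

Hydraulic gradient i = (324.40 − 324.06) / 372 = 0.34 / 372 = 9.140e-4
K = 2380 ft/d × 0.3048 = 725.4 m/d
Specific discharge q = 725.4 × 9.140e-4 = 0.6630 m/d
v_s = q/n_e = 0.6630/0.30 = 2.210 m/d
Retardation R = 1 + ρ_b·K_d/n = 1 + 1.77×0.90/0.30 = 6.310
Contaminant velocity v_c = v/R = 2.210/6.310 = 0.3502 m/d
L = 1.13 km = 1130 m
t = L/v_c = 1130/0.3502 = 3226 d
   = 3226/365 = 8.84 yr

8.84 years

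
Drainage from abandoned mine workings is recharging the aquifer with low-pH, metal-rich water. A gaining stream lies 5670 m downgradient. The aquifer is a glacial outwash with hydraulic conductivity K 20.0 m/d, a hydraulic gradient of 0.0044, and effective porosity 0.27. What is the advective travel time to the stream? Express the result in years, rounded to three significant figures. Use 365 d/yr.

47.7 years

Darcy flux q = K·i = 20.0 × 0.0044 = 0.08800 m/d
v_s = q/n_e = 0.08800/0.27 = 0.3259 m/d
t = L / v = 5670 / 0.3259 = 17400 d
   = 17400 / 365 = 47.7 yr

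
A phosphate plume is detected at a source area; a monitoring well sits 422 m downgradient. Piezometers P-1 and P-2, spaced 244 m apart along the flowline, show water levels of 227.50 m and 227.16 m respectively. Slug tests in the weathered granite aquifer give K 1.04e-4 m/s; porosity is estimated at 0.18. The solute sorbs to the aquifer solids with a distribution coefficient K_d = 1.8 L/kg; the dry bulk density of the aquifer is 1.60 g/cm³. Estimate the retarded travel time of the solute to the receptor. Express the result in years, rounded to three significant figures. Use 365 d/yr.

Hydraulic gradient i = (227.50 − 227.16) / 244 = 0.34 / 244 = 0.001393
K = 1.04e-4 m/s × 86400 s/d = 8.986 m/d
q = Ki = 8.986 × 0.001393 = 0.01252 m/d
Average linear velocity = 0.01252 / 0.18 = 0.06956 m/d
Retardation R = 1 + ρ_b·K_d/n = 1 + 1.60×1.8/0.18 = 17.00
Contaminant velocity v_c = v/R = 0.06956/17.00 = 0.004092 m/d
t = L/v_c = 422/0.004092 = 103100 d
   = 103100/365 = 283 yr

283 years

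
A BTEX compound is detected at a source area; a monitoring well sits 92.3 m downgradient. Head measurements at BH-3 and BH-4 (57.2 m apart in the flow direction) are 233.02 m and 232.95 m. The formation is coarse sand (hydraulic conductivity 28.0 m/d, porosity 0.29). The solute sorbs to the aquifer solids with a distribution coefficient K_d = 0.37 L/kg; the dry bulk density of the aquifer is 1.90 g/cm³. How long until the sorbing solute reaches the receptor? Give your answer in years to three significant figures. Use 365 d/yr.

7.33 years

Hydraulic gradient i = (233.02 − 232.95) / 57.2 = 0.07 / 57.2 = 0.001224
Darcy flux q = K·i = 28.0 × 0.001224 = 0.03427 m/d
v = Ki/n = 28.0·0.001224/0.29 = 0.1182 m/d
Retardation R = 1 + ρ_b·K_d/n = 1 + 1.90×0.37/0.29 = 3.424
Contaminant velocity v_c = v/R = 0.1182/3.424 = 0.03451 m/d
t = L/v_c = 92.3/0.03451 = 2675 d
   = 2675/365 = 7.33 yr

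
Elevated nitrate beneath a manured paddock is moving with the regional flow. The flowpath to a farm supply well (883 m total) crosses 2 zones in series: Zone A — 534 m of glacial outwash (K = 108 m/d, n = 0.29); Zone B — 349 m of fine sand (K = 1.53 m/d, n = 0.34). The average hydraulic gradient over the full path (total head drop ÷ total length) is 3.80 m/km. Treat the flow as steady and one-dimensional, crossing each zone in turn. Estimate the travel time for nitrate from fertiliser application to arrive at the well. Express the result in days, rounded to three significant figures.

19000 days

For zones in series the flux q is common to all zones; the equivalent conductivity is the harmonic (thickness-weighted) mean, K_eq = L_total / Σ(L_j/K_j).
Σ(L/K) = 534/108 + 349/1.53 = 4.944 + 228.1 = 233.0 d
K_eq = L_total / Σ(L/K) = 883 / 233.0 = 3.789 m/d
q = K_eq · i = 3.789 × 0.0038 = 0.01440 m/d (same in every zone)
Zone A: v = q/n = 0.01440/0.29 = 0.04965 m/d → t_A = 534/0.04965 = 10760 d
Zone B: v = q/n = 0.01440/0.34 = 0.04235 m/d → t_B = 349/0.04235 = 8242 d
Total t = 10760 + 8242 = 19000 d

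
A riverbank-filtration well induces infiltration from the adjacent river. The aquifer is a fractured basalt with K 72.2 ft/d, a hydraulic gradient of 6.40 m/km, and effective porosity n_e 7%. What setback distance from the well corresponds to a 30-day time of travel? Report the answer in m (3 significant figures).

60.4 m

K = 72.2 ft/d × 0.3048 = 22.01 m/d
Darcy flux q = K·i = 22.01 × 0.0064 = 0.1408 m/d
v_s = q/n_e = 0.1408/0.07 = 2.012 m/d
L = v × T = 2.012 × 30 = 60.36 m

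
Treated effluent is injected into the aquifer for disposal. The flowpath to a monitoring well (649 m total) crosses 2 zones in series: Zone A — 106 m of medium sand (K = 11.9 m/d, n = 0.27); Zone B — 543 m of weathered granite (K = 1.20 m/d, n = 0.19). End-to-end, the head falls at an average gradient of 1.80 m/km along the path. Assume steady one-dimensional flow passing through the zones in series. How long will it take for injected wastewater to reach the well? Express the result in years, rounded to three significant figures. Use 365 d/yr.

For zones in series the flux q is common to all zones; the equivalent conductivity is the harmonic (thickness-weighted) mean, K_eq = L_total / Σ(L_j/K_j).
Σ(L/K) = 106/11.9 + 543/1.20 = 8.908 + 452.5 = 461.4 d
K_eq = L_total / Σ(L/K) = 649 / 461.4 = 1.407 m/d
q = K_eq · i = 1.407 × 0.0018 = 0.002532 m/d (same in every zone)
Zone A: v = q/n = 0.002532/0.27 = 0.009377 m/d → t_A = 106/0.009377 = 11300 d
Zone B: v = q/n = 0.002532/0.19 = 0.01333 m/d → t_B = 543/0.01333 = 40750 d
Total t = 11300 + 40750 = 52050 d
   = 52050 / 365 = 143 yr

143 years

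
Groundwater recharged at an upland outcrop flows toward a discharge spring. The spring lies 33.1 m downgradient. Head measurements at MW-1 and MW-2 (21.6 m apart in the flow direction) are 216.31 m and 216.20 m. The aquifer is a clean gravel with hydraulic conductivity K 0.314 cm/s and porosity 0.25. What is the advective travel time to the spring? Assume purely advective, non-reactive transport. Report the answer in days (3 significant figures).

5.99 days

Hydraulic gradient i = (216.31 − 216.20) / 21.6 = 0.11 / 21.6 = 0.005093
K = 0.314 cm/s × 864 = 271.3 m/d
q = Ki = 271.3 × 0.005093 = 1.382 m/d
Seepage velocity v = q / n = 1.382 / 0.25 = 5.526 m/d
t = L / v = 33.1 / 5.526 = 5.989 d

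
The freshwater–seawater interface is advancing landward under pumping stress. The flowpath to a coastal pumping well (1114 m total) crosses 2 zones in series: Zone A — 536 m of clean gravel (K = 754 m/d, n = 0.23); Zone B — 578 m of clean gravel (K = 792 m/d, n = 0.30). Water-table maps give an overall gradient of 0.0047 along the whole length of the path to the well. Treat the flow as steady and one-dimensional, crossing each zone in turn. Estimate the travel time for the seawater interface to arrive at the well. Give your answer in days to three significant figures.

Continuity: the same q passes through each zone, so ΔH = q·Σ(L_j/K_j) — the zones act as resistances in series.
Σ(L/K) = 536/754 + 578/792 = 0.7109 + 0.7298 = 1.441 d
K_eq = L_total / Σ(L/K) = 1114 / 1.441 = 773.2 m/d
q = K_eq · i = 773.2 × 0.0047 = 3.634 m/d (same in every zone)
Zone A: v = q/n = 3.634/0.23 = 15.80 m/d → t_A = 536/15.80 = 33.92 d
Zone B: v = q/n = 3.634/0.30 = 12.11 m/d → t_B = 578/12.11 = 47.71 d
Total t = 33.92 + 47.71 = 81.63 d

81.6 days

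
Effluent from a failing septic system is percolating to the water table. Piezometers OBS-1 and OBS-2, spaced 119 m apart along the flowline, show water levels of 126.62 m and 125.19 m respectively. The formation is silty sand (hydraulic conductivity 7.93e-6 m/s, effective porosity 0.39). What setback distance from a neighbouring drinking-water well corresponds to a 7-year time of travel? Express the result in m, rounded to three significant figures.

53.9 m

Hydraulic gradient i = (126.62 − 125.19) / 119 = 1.43 / 119 = 0.01202
K = 7.93e-6 m/s × 86400 s/d = 0.6852 m/d
Specific discharge q = 0.6852 × 0.01202 = 0.008233 m/d
Average linear velocity = 0.008233 / 0.39 = 0.02111 m/d
T = 7 yr × 365 = 2555 d
L = v × T = 0.02111 × 2555 = 53.94 m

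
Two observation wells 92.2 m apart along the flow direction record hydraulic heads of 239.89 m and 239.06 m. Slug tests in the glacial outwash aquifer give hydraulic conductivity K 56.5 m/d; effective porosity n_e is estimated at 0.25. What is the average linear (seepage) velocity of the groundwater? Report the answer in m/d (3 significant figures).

Hydraulic gradient i = (239.89 − 239.06) / 92.2 = 0.83 / 92.2 = 0.009002
Darcy flux q = K·i = 56.5 × 0.009002 = 0.5086 m/d
v_s = q/n_e = 0.5086/0.25 = 2.034 m/d

2.03 m/d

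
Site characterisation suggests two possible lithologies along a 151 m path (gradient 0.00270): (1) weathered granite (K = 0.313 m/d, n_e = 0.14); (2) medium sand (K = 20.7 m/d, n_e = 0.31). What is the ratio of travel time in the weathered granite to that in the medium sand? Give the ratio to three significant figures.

29.9

Unit 1 (weathered granite): v = 0.313×0.0027/0.14 = 0.006036 m/d, t = 151/0.006036 = 25010 d
Unit 2 (medium sand): v = 20.7×0.0027/0.31 = 0.1803 m/d, t = 151/0.1803 = 837.5 d
t(weathered granite) / t(medium sand) = 25010/837.5 = 29.9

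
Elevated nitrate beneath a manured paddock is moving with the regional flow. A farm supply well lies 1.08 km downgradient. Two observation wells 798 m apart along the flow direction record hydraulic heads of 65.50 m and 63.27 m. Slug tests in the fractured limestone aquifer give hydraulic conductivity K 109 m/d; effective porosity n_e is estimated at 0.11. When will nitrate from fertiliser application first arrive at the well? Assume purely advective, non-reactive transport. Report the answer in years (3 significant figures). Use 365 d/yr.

Hydraulic gradient i = (65.50 − 63.27) / 798 = 2.23 / 798 = 0.002794
q = Ki = 109 × 0.002794 = 0.3046 m/d
Average linear velocity = 0.3046 / 0.11 = 2.769 m/d
L = 1.08 km = 1080 m
t = L / v = 1080 / 2.769 = 390.0 d
   = 390.0 / 365 = 1.07 yr

1.07 years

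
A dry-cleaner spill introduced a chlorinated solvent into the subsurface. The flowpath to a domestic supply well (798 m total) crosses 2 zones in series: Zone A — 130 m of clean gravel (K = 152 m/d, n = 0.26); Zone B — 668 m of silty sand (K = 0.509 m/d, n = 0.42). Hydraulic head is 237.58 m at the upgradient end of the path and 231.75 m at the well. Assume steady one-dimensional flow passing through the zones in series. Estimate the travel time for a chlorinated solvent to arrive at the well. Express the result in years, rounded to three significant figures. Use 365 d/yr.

194 years

Total head drop ΔH = 237.58 − 231.75 = 5.83 m
Steady 1-D flow in series ⇒ the Darcy flux q is identical in every zone and the zone head losses add (resistances L/K in series).
Σ(L/K) = 130/152 + 668/0.509 = 0.8553 + 1312 = 1313 d
q = ΔH / Σ(L/K) = 5.83 / 1313 = 0.004439 m/d (same in every zone)
Zone A: v = q/n = 0.004439/0.26 = 0.01707 m/d → t_A = 130/0.01707 = 7614 d
Zone B: v = q/n = 0.004439/0.42 = 0.01057 m/d → t_B = 668/0.01057 = 63200 d
Total t = 7614 + 63200 = 70810 d
   = 70810 / 365 = 194 yr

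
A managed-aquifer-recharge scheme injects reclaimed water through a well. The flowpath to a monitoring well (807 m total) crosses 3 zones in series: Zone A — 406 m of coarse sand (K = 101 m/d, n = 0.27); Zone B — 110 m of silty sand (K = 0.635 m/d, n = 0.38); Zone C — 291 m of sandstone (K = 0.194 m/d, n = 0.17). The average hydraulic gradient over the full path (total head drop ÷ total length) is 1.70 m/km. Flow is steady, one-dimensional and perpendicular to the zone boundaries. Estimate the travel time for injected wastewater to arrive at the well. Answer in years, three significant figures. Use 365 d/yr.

Steady 1-D flow in series ⇒ the Darcy flux q is identical in every zone and the zone head losses add (resistances L/K in series).
Σ(L/K) = 406/101 + 110/0.635 + 291/0.194 = 4.020 + 173.2 + 1500 = 1677 d
K_eq = L_total / Σ(L/K) = 807 / 1677 = 0.4811 m/d
q = K_eq · i = 0.4811 × 0.0017 = 8.179e-4 m/d (same in every zone)
Zone A: v = q/n = 8.179e-4/0.27 = 0.003029 m/d → t_A = 406/0.003029 = 134000 d
Zone B: v = q/n = 8.179e-4/0.38 = 0.002152 m/d → t_B = 110/0.002152 = 51100 d
Zone C: v = q/n = 8.179e-4/0.17 = 0.004811 m/d → t_C = 291/0.004811 = 60480 d
Total t = 134000 + 51100 + 60480 = 245600 d
   = 245600 / 365 = 673 yr

673 years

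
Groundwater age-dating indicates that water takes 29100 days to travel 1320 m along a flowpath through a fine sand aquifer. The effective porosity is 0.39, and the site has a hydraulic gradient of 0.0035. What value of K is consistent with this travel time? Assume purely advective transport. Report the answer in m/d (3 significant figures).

5.05 m/d

v = L / t = 1320 / 29100 = 0.04536 m/d
K = v · n / i = 0.04536 × 0.39 / 0.0035 = 5.05 m/d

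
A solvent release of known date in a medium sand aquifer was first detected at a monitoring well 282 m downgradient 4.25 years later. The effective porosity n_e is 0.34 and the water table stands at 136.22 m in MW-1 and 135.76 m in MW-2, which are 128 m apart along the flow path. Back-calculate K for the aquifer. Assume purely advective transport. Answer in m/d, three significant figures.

Hydraulic gradient i = (136.22 − 135.76) / 128 = 0.46 / 128 = 0.003594
t = 4.25 years = 1551 d
v = L / t = 282 / 1551 = 0.1818 m/d
K = v · n / i = 0.1818 × 0.34 / 0.003594 = 17.2 m/d

17.2 m/d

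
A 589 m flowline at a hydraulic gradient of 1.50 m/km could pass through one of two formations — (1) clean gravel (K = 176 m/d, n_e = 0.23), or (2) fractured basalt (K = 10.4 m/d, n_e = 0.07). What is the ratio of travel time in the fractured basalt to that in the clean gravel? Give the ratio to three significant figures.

Unit 1 (clean gravel): v = 176×0.0015/0.23 = 1.148 m/d, t = 589/1.148 = 513.1 d
Unit 2 (fractured basalt): v = 10.4×0.0015/0.07 = 0.2229 m/d, t = 589/0.2229 = 2643 d
t(fractured basalt) / t(clean gravel) = 2643/513.1 = 5.15

5.15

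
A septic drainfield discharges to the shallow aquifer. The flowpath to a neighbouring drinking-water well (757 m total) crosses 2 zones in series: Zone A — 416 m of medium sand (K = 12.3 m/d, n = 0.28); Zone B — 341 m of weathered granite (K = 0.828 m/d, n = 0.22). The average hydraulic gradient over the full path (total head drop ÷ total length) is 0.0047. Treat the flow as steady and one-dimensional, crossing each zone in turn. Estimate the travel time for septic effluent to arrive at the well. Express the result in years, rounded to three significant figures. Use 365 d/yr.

65.7 years

Steady 1-D flow in series ⇒ the Darcy flux q is identical in every zone and the zone head losses add (resistances L/K in series).
Σ(L/K) = 416/12.3 + 341/0.828 = 33.82 + 411.8 = 445.7 d
K_eq = L_total / Σ(L/K) = 757 / 445.7 = 1.699 m/d
q = K_eq · i = 1.699 × 0.0047 = 0.007983 m/d (same in every zone)
Zone A: v = q/n = 0.007983/0.28 = 0.02851 m/d → t_A = 416/0.02851 = 14590 d
Zone B: v = q/n = 0.007983/0.22 = 0.03629 m/d → t_B = 341/0.03629 = 9397 d
Total t = 14590 + 9397 = 23990 d
   = 23990 / 365 = 65.7 yr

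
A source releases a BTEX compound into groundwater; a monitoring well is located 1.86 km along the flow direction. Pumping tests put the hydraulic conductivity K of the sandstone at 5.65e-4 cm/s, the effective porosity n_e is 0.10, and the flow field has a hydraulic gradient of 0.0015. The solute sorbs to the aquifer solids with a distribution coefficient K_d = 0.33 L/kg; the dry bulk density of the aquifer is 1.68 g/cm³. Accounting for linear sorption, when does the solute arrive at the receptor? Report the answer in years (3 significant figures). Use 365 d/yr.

K = 5.65e-4 cm/s × 864 = 0.4882 m/d
Specific discharge q = 0.4882 × 0.0015 = 7.322e-4 m/d
Average linear velocity = 7.322e-4 / 0.10 = 0.007322 m/d
Retardation R = 1 + ρ_b·K_d/n = 1 + 1.68×0.33/0.10 = 6.544
Contaminant velocity v_c = v/R = 0.007322/6.544 = 0.001119 m/d
L = 1.86 km = 1860 m
t = L/v_c = 1860/0.001119 = 1.662e6 d
   = 1.662e6/365 = 4550 yr

4550 years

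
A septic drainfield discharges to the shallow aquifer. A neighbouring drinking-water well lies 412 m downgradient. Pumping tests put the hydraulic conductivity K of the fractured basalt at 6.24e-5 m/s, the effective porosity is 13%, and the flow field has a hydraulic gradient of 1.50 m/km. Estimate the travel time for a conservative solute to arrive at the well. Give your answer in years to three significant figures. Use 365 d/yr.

K = 6.24e-5 m/s × 86400 s/d = 5.391 m/d
q = Ki = 5.391 × 0.0015 = 0.008087 m/d
Seepage velocity v = q / n = 0.008087 / 0.13 = 0.06221 m/d
t = L / v = 412 / 0.06221 = 6623 d
   = 6623 / 365 = 18.1 yr

18.1 years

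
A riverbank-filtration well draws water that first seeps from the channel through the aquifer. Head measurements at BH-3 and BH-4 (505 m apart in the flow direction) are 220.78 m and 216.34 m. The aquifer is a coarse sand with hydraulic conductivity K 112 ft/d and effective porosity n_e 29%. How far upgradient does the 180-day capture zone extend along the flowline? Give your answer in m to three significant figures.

Hydraulic gradient i = (220.78 − 216.34) / 505 = 4.44 / 505 = 0.008792
K = 112 ft/d × 0.3048 = 34.14 m/d
Specific discharge q = 34.14 × 0.008792 = 0.3001 m/d
Average linear velocity = 0.3001 / 0.29 = 1.035 m/d
L = v × T = 1.035 × 180 = 186.3 m

186 m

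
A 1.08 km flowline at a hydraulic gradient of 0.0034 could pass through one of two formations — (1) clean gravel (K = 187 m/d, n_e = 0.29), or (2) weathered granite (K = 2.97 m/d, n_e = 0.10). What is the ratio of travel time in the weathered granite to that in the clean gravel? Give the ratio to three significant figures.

Unit 1 (clean gravel): v = 187×0.0034/0.29 = 2.192 m/d, t = 1080/2.192 = 492.6 d
Unit 2 (weathered granite): v = 2.97×0.0034/0.10 = 0.1010 m/d, t = 1080/0.1010 = 10700 d
t(weathered granite) / t(clean gravel) = 10700/492.6 = 21.7

21.7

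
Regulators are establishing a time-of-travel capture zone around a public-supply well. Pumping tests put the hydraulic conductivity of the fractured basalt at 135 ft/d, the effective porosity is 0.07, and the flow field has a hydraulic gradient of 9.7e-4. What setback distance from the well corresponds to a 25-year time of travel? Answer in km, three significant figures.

5.20 km

K = 135 ft/d × 0.3048 = 41.15 m/d
q = Ki = 41.15 × 9.7e-4 = 0.03991 m/d
Seepage velocity v = q / n = 0.03991 / 0.07 = 0.5702 m/d
T = 25 yr × 365 = 9125 d
L = v × T = 0.5702 × 9125 = 5203 m
   = 5.20 km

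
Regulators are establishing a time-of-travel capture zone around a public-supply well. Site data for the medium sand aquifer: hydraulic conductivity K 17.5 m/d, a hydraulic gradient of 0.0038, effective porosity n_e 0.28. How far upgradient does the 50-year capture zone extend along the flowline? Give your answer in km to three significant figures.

q = Ki = 17.5 × 0.0038 = 0.06650 m/d
v_s = q/n_e = 0.06650/0.28 = 0.2375 m/d
T = 50 yr × 365 = 18250 d
L = v × T = 0.2375 × 18250 = 4334 m
   = 4.33 km

4.33 km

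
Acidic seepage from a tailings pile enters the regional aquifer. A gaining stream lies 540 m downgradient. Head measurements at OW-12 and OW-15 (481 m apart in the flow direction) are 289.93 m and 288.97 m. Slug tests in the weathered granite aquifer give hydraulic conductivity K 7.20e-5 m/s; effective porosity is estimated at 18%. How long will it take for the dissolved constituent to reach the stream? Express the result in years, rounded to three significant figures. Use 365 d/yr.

21.4 years

Hydraulic gradient i = (289.93 − 288.97) / 481 = 0.96 / 481 = 0.001996
K = 7.20e-5 m/s × 86400 s/d = 6.221 m/d
q = Ki = 6.221 × 0.001996 = 0.01242 m/d
v = Ki/n = 6.221·0.001996/0.18 = 0.06898 m/d
t = L / v = 540 / 0.06898 = 7829 d
   = 7829 / 365 = 21.4 yr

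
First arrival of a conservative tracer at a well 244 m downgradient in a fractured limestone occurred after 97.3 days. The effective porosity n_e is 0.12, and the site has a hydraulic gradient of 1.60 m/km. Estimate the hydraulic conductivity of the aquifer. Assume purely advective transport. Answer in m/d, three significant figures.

v = L / t = 244 / 97.3 = 2.508 m/d
K = v · n / i = 2.508 × 0.12 / 0.0016 = 188 m/d

188 m/d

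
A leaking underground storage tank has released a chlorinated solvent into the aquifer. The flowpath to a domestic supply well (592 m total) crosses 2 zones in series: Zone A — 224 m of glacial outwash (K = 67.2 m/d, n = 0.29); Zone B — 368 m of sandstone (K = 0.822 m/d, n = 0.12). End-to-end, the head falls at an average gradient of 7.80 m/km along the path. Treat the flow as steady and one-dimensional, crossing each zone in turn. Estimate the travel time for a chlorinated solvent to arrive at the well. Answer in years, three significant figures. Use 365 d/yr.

Continuity: the same q passes through each zone, so ΔH = q·Σ(L_j/K_j) — the zones act as resistances in series.
Σ(L/K) = 224/67.2 + 368/0.822 = 3.333 + 447.7 = 451.0 d
K_eq = L_total / Σ(L/K) = 592 / 451.0 = 1.313 m/d
q = K_eq · i = 1.313 × 0.0078 = 0.01024 m/d (same in every zone)
Zone A: v = q/n = 0.01024/0.29 = 0.03530 m/d → t_A = 224/0.03530 = 6345 d
Zone B: v = q/n = 0.01024/0.12 = 0.08532 m/d → t_B = 368/0.08532 = 4313 d
Total t = 6345 + 4313 = 10660 d
   = 10660 / 365 = 29.2 yr

29.2 years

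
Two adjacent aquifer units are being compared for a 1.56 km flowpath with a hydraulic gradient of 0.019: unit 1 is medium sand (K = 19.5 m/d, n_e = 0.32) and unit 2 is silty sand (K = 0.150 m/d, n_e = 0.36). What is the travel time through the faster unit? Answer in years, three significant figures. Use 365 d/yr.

3.69 years

Unit 1 (medium sand): v = 19.5×0.019/0.32 = 1.158 m/d, t = 1560/1.158 = 1347 d
Unit 2 (silty sand): v = 0.150×0.019/0.36 = 0.007917 m/d, t = 1560/0.007917 = 197100 d
Faster: 1347 d / 365 = 3.69 yr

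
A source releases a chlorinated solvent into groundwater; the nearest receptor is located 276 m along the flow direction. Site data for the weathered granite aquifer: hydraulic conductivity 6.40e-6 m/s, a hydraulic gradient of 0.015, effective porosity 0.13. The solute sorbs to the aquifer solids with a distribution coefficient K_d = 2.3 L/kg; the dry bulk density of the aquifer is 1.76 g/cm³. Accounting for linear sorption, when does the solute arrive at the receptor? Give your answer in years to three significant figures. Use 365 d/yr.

K = 6.40e-6 m/s × 86400 s/d = 0.5530 m/d
Darcy flux q = K·i = 0.5530 × 0.015 = 0.008294 m/d
v_s = q/n_e = 0.008294/0.13 = 0.06380 m/d
Retardation R = 1 + ρ_b·K_d/n = 1 + 1.76×2.3/0.13 = 32.14
Contaminant velocity v_c = v/R = 0.06380/32.14 = 0.001985 m/d
t = L/v_c = 276/0.001985 = 139000 d
   = 139000/365 = 381 yr

381 years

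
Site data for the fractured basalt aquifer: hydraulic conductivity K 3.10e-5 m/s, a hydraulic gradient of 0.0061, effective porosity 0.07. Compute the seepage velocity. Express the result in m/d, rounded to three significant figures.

K = 3.10e-5 m/s × 86400 s/d = 2.678 m/d
Specific discharge q = 2.678 × 0.0061 = 0.01634 m/d
v = Ki/n = 2.678·0.0061/0.07 = 0.2334 m/d

0.233 m/d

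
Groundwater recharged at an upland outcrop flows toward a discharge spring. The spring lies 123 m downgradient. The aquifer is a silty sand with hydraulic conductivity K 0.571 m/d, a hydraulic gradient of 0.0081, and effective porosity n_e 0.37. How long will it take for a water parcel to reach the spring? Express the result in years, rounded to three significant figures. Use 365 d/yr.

27.0 years

q = Ki = 0.571 × 0.0081 = 0.004625 m/d
Seepage velocity v = q / n = 0.004625 / 0.37 = 0.01250 m/d
t = L / v = 123 / 0.01250 = 9840 d
   = 9840 / 365 = 27.0 yr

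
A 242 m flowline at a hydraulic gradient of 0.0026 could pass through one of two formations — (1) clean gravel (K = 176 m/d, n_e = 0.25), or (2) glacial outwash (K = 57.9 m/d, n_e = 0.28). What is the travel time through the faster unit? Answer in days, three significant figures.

132 days

Unit 1 (clean gravel): v = 176×0.0026/0.25 = 1.830 m/d, t = 242/1.830 = 132.2 d
Unit 2 (glacial outwash): v = 57.9×0.0026/0.28 = 0.5376 m/d, t = 242/0.5376 = 450.1 d
Faster unit: t = 132 d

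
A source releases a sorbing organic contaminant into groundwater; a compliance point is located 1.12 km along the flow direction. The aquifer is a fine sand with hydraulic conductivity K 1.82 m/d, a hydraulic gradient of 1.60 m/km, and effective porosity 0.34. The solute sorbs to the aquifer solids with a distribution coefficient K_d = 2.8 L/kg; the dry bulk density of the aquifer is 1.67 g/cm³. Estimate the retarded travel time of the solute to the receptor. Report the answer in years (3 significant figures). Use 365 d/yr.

q = Ki = 1.82 × 0.0016 = 0.002912 m/d
v = Ki/n = 1.82·0.0016/0.34 = 0.008565 m/d
Retardation R = 1 + ρ_b·K_d/n = 1 + 1.67×2.8/0.34 = 14.75
Contaminant velocity v_c = v/R = 0.008565/14.75 = 5.805e-4 m/d
L = 1.12 km = 1120 m
t = L/v_c = 1120/5.805e-4 = 1.929e6 d
   = 1.929e6/365 = 5290 yr

5290 years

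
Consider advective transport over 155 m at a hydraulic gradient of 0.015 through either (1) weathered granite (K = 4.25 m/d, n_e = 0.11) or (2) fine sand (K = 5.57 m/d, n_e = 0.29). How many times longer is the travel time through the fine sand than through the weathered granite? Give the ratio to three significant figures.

Unit 1 (weathered granite): v = 4.25×0.015/0.11 = 0.5795 m/d, t = 155/0.5795 = 267.5 d
Unit 2 (fine sand): v = 5.57×0.015/0.29 = 0.2881 m/d, t = 155/0.2881 = 538.0 d
t(fine sand) / t(weathered granite) = 538.0/267.5 = 2.01

2.01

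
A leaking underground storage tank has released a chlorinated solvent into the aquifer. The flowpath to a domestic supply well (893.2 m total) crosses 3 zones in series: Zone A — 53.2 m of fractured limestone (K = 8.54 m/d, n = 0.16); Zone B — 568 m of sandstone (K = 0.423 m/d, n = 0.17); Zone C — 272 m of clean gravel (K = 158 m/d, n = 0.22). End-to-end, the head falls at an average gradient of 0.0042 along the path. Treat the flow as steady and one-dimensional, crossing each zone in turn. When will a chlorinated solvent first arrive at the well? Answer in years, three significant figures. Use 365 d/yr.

Steady 1-D flow in series ⇒ the Darcy flux q is identical in every zone and the zone head losses add (resistances L/K in series).
Σ(L/K) = 53.2/8.54 + 568/0.423 + 272/158 = 6.230 + 1343 + 1.722 = 1351 d
K_eq = L_total / Σ(L/K) = 893.2 / 1351 = 0.6613 m/d
q = K_eq · i = 0.6613 × 0.0042 = 0.002777 m/d (same in every zone)
Zone A: v = q/n = 0.002777/0.16 = 0.01736 m/d → t_A = 53.2/0.01736 = 3065 d
Zone B: v = q/n = 0.002777/0.17 = 0.01634 m/d → t_B = 568/0.01634 = 34770 d
Zone C: v = q/n = 0.002777/0.22 = 0.01262 m/d → t_C = 272/0.01262 = 21550 d
Total t = 3065 + 34770 + 21550 = 59380 d
   = 59380 / 365 = 163 yr

163 years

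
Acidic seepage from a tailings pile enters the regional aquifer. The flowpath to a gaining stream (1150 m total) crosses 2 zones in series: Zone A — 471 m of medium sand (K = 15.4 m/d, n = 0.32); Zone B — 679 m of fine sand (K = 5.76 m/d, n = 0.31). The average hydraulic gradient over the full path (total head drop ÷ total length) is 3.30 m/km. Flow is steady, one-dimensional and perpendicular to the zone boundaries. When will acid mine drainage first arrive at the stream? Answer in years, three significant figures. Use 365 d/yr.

38.7 years

Continuity: the same q passes through each zone, so ΔH = q·Σ(L_j/K_j) — the zones act as resistances in series.
Σ(L/K) = 471/15.4 + 679/5.76 = 30.58 + 117.9 = 148.5 d
K_eq = L_total / Σ(L/K) = 1150 / 148.5 = 7.746 m/d
q = K_eq · i = 7.746 × 0.0033 = 0.02556 m/d (same in every zone)
Zone A: v = q/n = 0.02556/0.32 = 0.07988 m/d → t_A = 471/0.07988 = 5896 d
Zone B: v = q/n = 0.02556/0.31 = 0.08246 m/d → t_B = 679/0.08246 = 8235 d
Total t = 5896 + 8235 = 14130 d
   = 14130 / 365 = 38.7 yr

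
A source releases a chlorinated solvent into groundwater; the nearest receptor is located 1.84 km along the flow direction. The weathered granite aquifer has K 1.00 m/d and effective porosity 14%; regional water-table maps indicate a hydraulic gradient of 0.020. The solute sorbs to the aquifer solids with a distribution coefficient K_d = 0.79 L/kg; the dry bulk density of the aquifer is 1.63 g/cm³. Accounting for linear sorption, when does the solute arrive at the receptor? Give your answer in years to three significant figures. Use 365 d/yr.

360 years

Specific discharge q = 1.00 × 0.020 = 0.02000 m/d
v_s = q/n_e = 0.02000/0.14 = 0.1429 m/d
Retardation R = 1 + ρ_b·K_d/n = 1 + 1.63×0.79/0.14 = 10.20
Contaminant velocity v_c = v/R = 0.1429/10.20 = 0.01401 m/d
L = 1.84 km = 1840 m
t = L/v_c = 1840/0.01401 = 131300 d
   = 131300/365 = 360 yr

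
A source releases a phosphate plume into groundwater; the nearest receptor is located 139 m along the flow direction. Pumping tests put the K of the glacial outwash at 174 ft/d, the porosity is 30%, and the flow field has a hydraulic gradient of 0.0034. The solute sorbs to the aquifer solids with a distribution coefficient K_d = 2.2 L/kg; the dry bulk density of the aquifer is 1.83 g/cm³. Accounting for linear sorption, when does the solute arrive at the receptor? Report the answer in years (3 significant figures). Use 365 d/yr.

K = 174 ft/d × 0.3048 = 53.04 m/d
Darcy flux q = K·i = 53.04 × 0.0034 = 0.1803 m/d
Seepage velocity v = q / n = 0.1803 / 0.30 = 0.6011 m/d
Retardation R = 1 + ρ_b·K_d/n = 1 + 1.83×2.2/0.30 = 14.42
Contaminant velocity v_c = v/R = 0.6011/14.42 = 0.04168 m/d
t = L/v_c = 139/0.04168 = 3335 d
   = 3335/365 = 9.14 yr

9.14 years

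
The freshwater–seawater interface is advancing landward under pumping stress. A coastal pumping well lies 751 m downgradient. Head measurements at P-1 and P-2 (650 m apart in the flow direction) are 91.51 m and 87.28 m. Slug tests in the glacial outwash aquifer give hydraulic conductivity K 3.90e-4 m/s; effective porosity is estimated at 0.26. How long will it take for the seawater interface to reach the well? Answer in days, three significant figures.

Hydraulic gradient i = (91.51 − 87.28) / 650 = 4.23 / 650 = 0.006508
K = 3.90e-4 m/s × 86400 s/d = 33.70 m/d
q = Ki = 33.70 × 0.006508 = 0.2193 m/d
Average linear velocity = 0.2193 / 0.26 = 0.8434 m/d
t = L / v = 751 / 0.8434 = 890.4 d

890 days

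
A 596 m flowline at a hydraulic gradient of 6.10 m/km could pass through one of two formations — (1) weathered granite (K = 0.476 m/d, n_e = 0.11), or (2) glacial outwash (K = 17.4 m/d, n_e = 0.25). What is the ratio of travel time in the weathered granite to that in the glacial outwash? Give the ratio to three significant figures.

Unit 1 (weathered granite): v = 0.476×0.0061/0.11 = 0.02640 m/d, t = 596/0.02640 = 22580 d
Unit 2 (glacial outwash): v = 17.4×0.0061/0.25 = 0.4246 m/d, t = 596/0.4246 = 1404 d
t(weathered granite) / t(glacial outwash) = 22580/1404 = 16.1

16.1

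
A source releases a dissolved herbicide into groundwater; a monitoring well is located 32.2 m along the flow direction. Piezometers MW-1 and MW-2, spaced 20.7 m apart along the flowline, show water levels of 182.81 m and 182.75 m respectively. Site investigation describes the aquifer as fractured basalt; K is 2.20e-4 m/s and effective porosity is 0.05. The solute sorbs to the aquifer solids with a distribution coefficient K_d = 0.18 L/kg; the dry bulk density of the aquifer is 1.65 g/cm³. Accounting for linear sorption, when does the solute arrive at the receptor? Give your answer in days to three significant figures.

Hydraulic gradient i = (182.81 − 182.75) / 20.7 = 0.06 / 20.7 = 0.002899
K = 2.20e-4 m/s × 86400 s/d = 19.01 m/d
Specific discharge q = 19.01 × 0.002899 = 0.05510 m/d
v_s = q/n_e = 0.05510/0.05 = 1.102 m/d
Retardation R = 1 + ρ_b·K_d/n = 1 + 1.65×0.18/0.05 = 6.940
Contaminant velocity v_c = v/R = 1.102/6.940 = 0.1588 m/d
t = L/v_c = 32.2/0.1588 = 202.8 d

203 days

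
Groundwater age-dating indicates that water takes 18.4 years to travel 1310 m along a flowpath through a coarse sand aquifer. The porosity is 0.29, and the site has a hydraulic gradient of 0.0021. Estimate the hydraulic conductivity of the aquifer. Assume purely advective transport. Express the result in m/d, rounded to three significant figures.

t = 18.4 years = 6716 d
v = L / t = 1310 / 6716 = 0.1951 m/d
K = v · n / i = 0.1951 × 0.29 / 0.0021 = 26.9 m/d

26.9 m/d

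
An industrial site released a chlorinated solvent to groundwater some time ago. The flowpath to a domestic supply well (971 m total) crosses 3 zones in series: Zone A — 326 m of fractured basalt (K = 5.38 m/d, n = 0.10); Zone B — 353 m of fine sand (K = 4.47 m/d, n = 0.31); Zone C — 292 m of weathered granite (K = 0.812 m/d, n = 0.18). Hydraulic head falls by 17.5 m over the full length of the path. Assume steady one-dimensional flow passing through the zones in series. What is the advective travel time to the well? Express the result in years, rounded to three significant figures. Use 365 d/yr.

Steady 1-D flow in series ⇒ the Darcy flux q is identical in every zone and the zone head losses add (resistances L/K in series).
Σ(L/K) = 326/5.38 + 353/4.47 + 292/0.812 = 60.59 + 78.97 + 359.6 = 499.2 d
q = ΔH / Σ(L/K) = 17.5 / 499.2 = 0.03506 m/d (same in every zone)
Zone A: v = q/n = 0.03506/0.10 = 0.3506 m/d → t_A = 326/0.3506 = 929.9 d
Zone B: v = q/n = 0.03506/0.31 = 0.1131 m/d → t_B = 353/0.1131 = 3121 d
Zone C: v = q/n = 0.03506/0.18 = 0.1948 m/d → t_C = 292/0.1948 = 1499 d
Total t = 929.9 + 3121 + 1499 = 5551 d
   = 5551 / 365 = 15.2 yr

15.2 years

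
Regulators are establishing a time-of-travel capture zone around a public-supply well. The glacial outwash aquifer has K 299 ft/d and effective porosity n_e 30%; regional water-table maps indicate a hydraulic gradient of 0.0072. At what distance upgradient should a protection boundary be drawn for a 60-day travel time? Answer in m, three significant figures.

K = 299 ft/d × 0.3048 = 91.14 m/d
Specific discharge q = 91.14 × 0.0072 = 0.6562 m/d
Average linear velocity = 0.6562 / 0.30 = 2.187 m/d
L = v × T = 2.187 × 60 = 131.2 m

131 m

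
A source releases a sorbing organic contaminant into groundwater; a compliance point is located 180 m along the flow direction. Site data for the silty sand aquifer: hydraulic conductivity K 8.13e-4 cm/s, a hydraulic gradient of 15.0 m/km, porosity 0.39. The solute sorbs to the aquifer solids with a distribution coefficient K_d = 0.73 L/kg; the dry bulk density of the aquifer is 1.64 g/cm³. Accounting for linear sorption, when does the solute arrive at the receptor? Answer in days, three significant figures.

K = 8.13e-4 cm/s × 864 = 0.7024 m/d
q = Ki = 0.7024 × 0.015 = 0.01054 m/d
Seepage velocity v = q / n = 0.01054 / 0.39 = 0.02702 m/d
Retardation R = 1 + ρ_b·K_d/n = 1 + 1.64×0.73/0.39 = 4.070
Contaminant velocity v_c = v/R = 0.02702/4.070 = 0.006638 m/d
t = L/v_c = 180/0.006638 = 27110 d

27100 days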